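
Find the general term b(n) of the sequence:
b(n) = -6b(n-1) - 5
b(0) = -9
First-order linear non-homogeneous.
Homogeneous solution: b_h(n) = A·(-6)^n.
Try constant particular solution b_p = K: K = -6K - 5 ⇒ K = - \frac{5}{7}.
General: b(n) = A·(-6)^n - \frac{5}{7}.
Apply b(0) = -9: A - \frac{5}{7} = -9 ⇒ A = - \frac{58}{7}.
So b(n) = - \frac{58 \left(-6\right)^{n}}{7} - \frac{5}{7}.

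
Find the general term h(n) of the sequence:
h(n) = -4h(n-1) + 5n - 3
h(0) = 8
First-order linear with linear forcing.
Homogeneous solution: h_h(n) = A·(-4)^n.
Try particular h_p(n) = pn + q. Substituting:
  pn + q = -4(p(n-1) + q) + 5n - 3.
Matching the n-coefficient: p = -4p + 5 ⇒ p = 1.
Matching constants: q = 4p - 4q - 3 ⇒ q = \frac{1}{5}.
General: h(n) = A·(-4)^n + n + \frac{1}{5}.
Apply h(0) = 8: A + \frac{1}{5} = 8 ⇒ A = \frac{39}{5}.
So h(n) = \frac{39 \left(-4\right)^{n}}{5} + n + \frac{1}{5}.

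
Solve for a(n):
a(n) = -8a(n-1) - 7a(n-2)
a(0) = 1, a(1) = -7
Characteristic equation: x² + 8x + 7 = 0, which factors as (x - (-1))(x - (-7)) = 0.
Roots r₁ = -1, r₂ = -7 (distinct).
General solution: a(n) = A·(-1)^n + B·(-7)^n.
From a(0) = 1: A + B = 1.
From a(1) = -7: -A - 7B = -7.
Solving: A = 0, B = 1.
So a(n) = \left(-7\right)^{n}.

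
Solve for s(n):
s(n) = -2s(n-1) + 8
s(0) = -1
First-order linear non-homogeneous.
Homogeneous solution: s_h(n) = A·(-2)^n.
Try constant particular solution s_p = K: K = -2K + 8 ⇒ K = \frac{8}{3}.
General: s(n) = A·(-2)^n + \frac{8}{3}.
Apply s(0) = -1: A + \frac{8}{3} = -1 ⇒ A = - \frac{11}{3}.
So s(n) = \frac{8}{3} - \frac{11 \left(-2\right)^{n}}{3}.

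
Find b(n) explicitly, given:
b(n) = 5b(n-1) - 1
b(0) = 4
First-order linear non-homogeneous.
Homogeneous solution: b_h(n) = A·(5)^n.
Try constant particular solution b_p = K: K = 5K - 1 ⇒ K = \frac{1}{4}.
General: b(n) = A·(5)^n + \frac{1}{4}.
Apply b(0) = 4: A + \frac{1}{4} = 4 ⇒ A = \frac{15}{4}.
So b(n) = \frac{15 \cdot 5^{n}}{4} + \frac{1}{4}.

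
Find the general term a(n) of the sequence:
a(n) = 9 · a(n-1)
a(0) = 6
Pure geometric recurrence with ratio 9.
By induction a(n) = a(0) · (9)^n = 6 \cdot 9^{n}.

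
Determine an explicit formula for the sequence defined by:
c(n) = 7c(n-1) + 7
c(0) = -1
First-order linear non-homogeneous.
Homogeneous solution: c_h(n) = A·(7)^n.
Try constant particular solution c_p = K: K = 7K + 7 ⇒ K = - \frac{7}{6}.
General: c(n) = A·(7)^n - \frac{7}{6}.
Apply c(0) = -1: A - \frac{7}{6} = -1 ⇒ A = \frac{1}{6}.
So c(n) = \frac{7^{n}}{6} - \frac{7}{6}.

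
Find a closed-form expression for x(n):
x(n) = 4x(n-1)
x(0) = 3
This is a homogeneous first-order recurrence with ratio 4.
By induction x(n) = x(0) · (4)^n = 3 \cdot 4^{n}.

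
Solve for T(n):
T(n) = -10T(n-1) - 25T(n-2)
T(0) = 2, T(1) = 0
Characteristic equation: x² + 10x + 25 = 0, which is (x - (-5))².
Repeated root r = -5.
General solution: T(n) = (A + Bn)·(-5)^n.
From T(0) = 2: A = 2.
From T(1) = 0: (A + B)·(-5) = 0 ⇒ B = -2.
So T(n) = \left(2 - 2 n\right) \cdot (-5)^n.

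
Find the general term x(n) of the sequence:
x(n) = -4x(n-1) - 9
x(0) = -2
First-order linear non-homogeneous.
Homogeneous solution: x_h(n) = A·(-4)^n.
Try constant particular solution x_p = K: K = -4K - 9 ⇒ K = - \frac{9}{5}.
General: x(n) = A·(-4)^n - \frac{9}{5}.
Apply x(0) = -2: A - \frac{9}{5} = -2 ⇒ A = - \frac{1}{5}.
So x(n) = - \frac{\left(-4\right)^{n}}{5} - \frac{9}{5}.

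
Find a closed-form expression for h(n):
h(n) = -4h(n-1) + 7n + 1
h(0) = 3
First-order linear with linear forcing.
Homogeneous solution: h_h(n) = A·(-4)^n.
Try particular h_p(n) = pn + q. Substituting:
  pn + q = -4(p(n-1) + q) + 7n + 1.
Matching the n-coefficient: p = -4p + 7 ⇒ p = \frac{7}{5}.
Matching constants: q = 4p - 4q + 1 ⇒ q = \frac{33}{25}.
General: h(n) = A·(-4)^n + \frac{7 n}{5} + \frac{33}{25}.
Apply h(0) = 3: A + \frac{33}{25} = 3 ⇒ A = \frac{42}{25}.
So h(n) = \frac{42 \left(-4\right)^{n}}{25} + \frac{7 n}{5} + \frac{33}{25}.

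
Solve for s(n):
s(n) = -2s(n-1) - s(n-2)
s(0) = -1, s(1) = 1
Characteristic equation: x² + 2x + 1 = 0, which is (x - (-1))².
Repeated root r = -1.
General solution: s(n) = (A + Bn)·(-1)^n.
From s(0) = -1: A = -1.
From s(1) = 1: (A + B)·(-1) = 1 ⇒ B = 0.
So s(n) = \left(-1\right) \cdot (-1)^n.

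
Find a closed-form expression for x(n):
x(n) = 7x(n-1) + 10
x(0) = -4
First-order linear non-homogeneous.
Homogeneous solution: x_h(n) = A·(7)^n.
Try constant particular solution x_p = K: K = 7K + 10 ⇒ K = - \frac{5}{3}.
General: x(n) = A·(7)^n - \frac{5}{3}.
Apply x(0) = -4: A - \frac{5}{3} = -4 ⇒ A = - \frac{7}{3}.
So x(n) = - \frac{7 \cdot 7^{n}}{3} - \frac{5}{3}.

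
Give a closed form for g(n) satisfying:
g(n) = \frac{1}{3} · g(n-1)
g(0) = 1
Pure geometric recurrence with ratio \frac{1}{3}.
By induction g(n) = g(0) · (\frac{1}{3})^n = \left(\frac{1}{3}\right)^{n}.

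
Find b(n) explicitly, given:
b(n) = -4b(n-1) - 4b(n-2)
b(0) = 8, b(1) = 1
Characteristic equation: x² + 4x + 4 = 0, which is (x - (-2))².
Repeated root r = -2.
General solution: b(n) = (A + Bn)·(-2)^n.
From b(0) = 8: A = 8.
From b(1) = 1: (A + B)·(-2) = 1 ⇒ B = - \frac{17}{2}.
So b(n) = \left(8 - \frac{17 n}{2}\right) \cdot (-2)^n.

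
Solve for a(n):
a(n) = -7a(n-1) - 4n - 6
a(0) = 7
First-order linear with linear forcing.
Homogeneous solution: a_h(n) = A·(-7)^n.
Try particular a_p(n) = pn + q. Substituting:
  pn + q = -7(p(n-1) + q) - 4n - 6.
Matching the n-coefficient: p = -7p - 4 ⇒ p = - \frac{1}{2}.
Matching constants: q = 7p - 7q - 6 ⇒ q = - \frac{19}{16}.
General: a(n) = A·(-7)^n - \frac{n}{2} - \frac{19}{16}.
Apply a(0) = 7: A - \frac{19}{16} = 7 ⇒ A = \frac{131}{16}.
So a(n) = \frac{131 \left(-7\right)^{n}}{16} - \frac{n}{2} - \frac{19}{16}.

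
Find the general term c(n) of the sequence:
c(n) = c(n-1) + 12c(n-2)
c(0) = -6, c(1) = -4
Characteristic equation: x² - x - 12 = 0, which factors as (x - (4))(x - (-3)) = 0.
Roots r₁ = 4, r₂ = -3 (distinct).
General solution: c(n) = A·(4)^n + B·(-3)^n.
From c(0) = -6: A + B = -6.
From c(1) = -4: 4A - 3B = -4.
Solving: A = - \frac{22}{7}, B = - \frac{20}{7}.
So c(n) = - \frac{20 \left(-3\right)^{n}}{7} - \frac{22 \cdot 4^{n}}{7}.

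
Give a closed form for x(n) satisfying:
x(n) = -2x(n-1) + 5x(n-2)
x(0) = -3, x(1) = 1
Characteristic equation: x² + 2x - 5 = 0.
Discriminant Δ = (-2)² + 4·(5) = 24.
Roots r₁,₂ = (-2 ± √24)/2, so r₁ = -1 + \sqrt{6}, r₂ = - \sqrt{6} - 1.
General solution: x(n) = A·r₁^n + B·r₂^n.
From the initial conditions, A + B = -3 and r₁A + r₂B = 1.
Since r₁ - r₂ = √24: A = (1 - (-3)r₂)/√24 = - \frac{3}{2} - \frac{\sqrt{6}}{6}, and B = -3 - A = - \frac{3}{2} + \frac{\sqrt{6}}{6}.
So x(n) = \left(- \frac{3}{2} - \frac{\sqrt{6}}{6}\right)\left(-1 + \sqrt{6}\right)^n + \left(- \frac{3}{2} + \frac{\sqrt{6}}{6}\right)\left(- \sqrt{6} - 1\right)^n.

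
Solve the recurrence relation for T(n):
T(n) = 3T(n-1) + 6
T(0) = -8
First-order linear non-homogeneous.
Homogeneous solution: T_h(n) = A·(3)^n.
Try constant particular solution T_p = K: K = 3K + 6 ⇒ K = -3.
General: T(n) = A·(3)^n - 3.
Apply T(0) = -8: A - 3 = -8 ⇒ A = -5.
So T(n) = - 5 \cdot 3^{n} - 3.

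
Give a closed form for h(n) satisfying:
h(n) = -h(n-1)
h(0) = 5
This is a homogeneous first-order recurrence with ratio -1.
By induction h(n) = h(0) · (-1)^n = 5 \left(-1\right)^{n}.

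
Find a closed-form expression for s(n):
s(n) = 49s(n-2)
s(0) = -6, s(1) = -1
Characteristic equation: x² - 49 = 0, which factors as (x - (-7))(x - (7)) = 0.
Roots r₁ = -7, r₂ = 7 (distinct).
General solution: s(n) = A·(-7)^n + B·(7)^n.
From s(0) = -6: A + B = -6.
From s(1) = -1: -7A + 7B = -1.
Solving: A = - \frac{41}{14}, B = - \frac{43}{14}.
So s(n) = - \frac{41 \left(-7\right)^{n}}{14} - \frac{43 \cdot 7^{n}}{14}.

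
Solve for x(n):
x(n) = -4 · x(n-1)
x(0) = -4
Pure geometric recurrence with ratio -4.
By induction x(n) = x(0) · (-4)^n = - 4 \left(-4\right)^{n}.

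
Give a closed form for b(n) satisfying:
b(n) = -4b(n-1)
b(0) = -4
This is a homogeneous first-order recurrence with ratio -4.
By induction b(n) = b(0) · (-4)^n = - 4 \left(-4\right)^{n}.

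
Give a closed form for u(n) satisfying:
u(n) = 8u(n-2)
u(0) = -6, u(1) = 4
Characteristic equation: x² - 8 = 0.
Discriminant Δ = (0)² + 4·(8) = 32.
Roots r₁,₂ = (0 ± √32)/2, so r₁ = 2 \sqrt{2}, r₂ = - 2 \sqrt{2}.
General solution: u(n) = A·r₁^n + B·r₂^n.
From the initial conditions, A + B = -6 and r₁A + r₂B = 4.
Since r₁ - r₂ = √32: A = (4 - (-6)r₂)/√32 = -3 + \frac{\sqrt{2}}{2}, and B = -6 - A = -3 - \frac{\sqrt{2}}{2}.
So u(n) = \left(-3 + \frac{\sqrt{2}}{2}\right)\left(2 \sqrt{2}\right)^n + \left(-3 - \frac{\sqrt{2}}{2}\right)\left(- 2 \sqrt{2}\right)^n.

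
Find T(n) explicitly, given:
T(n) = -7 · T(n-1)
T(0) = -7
Pure geometric recurrence with ratio -7.
By induction T(n) = T(0) · (-7)^n = - 7 \left(-7\right)^{n}.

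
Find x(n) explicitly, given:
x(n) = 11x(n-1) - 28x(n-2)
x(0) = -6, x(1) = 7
Characteristic equation: x² - 11x + 28 = 0, which factors as (x - (7))(x - (4)) = 0.
Roots r₁ = 7, r₂ = 4 (distinct).
General solution: x(n) = A·(7)^n + B·(4)^n.
From x(0) = -6: A + B = -6.
From x(1) = 7: 7A + 4B = 7.
Solving: A = \frac{31}{3}, B = - \frac{49}{3}.
So x(n) = - \frac{49 \cdot 4^{n}}{3} + \frac{31 \cdot 7^{n}}{3}.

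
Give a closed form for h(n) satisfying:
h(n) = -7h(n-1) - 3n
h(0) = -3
First-order linear with linear forcing.
Homogeneous solution: h_h(n) = A·(-7)^n.
Try particular h_p(n) = pn + q. Substituting:
  pn + q = -7(p(n-1) + q) - 3n.
Matching the n-coefficient: p = -7p - 3 ⇒ p = - \frac{3}{8}.
Matching constants: q = 7p - 7q ⇒ q = - \frac{21}{64}.
General: h(n) = A·(-7)^n - \frac{3 n}{8} - \frac{21}{64}.
Apply h(0) = -3: A - \frac{21}{64} = -3 ⇒ A = - \frac{171}{64}.
So h(n) = - \frac{171 \left(-7\right)^{n}}{64} - \frac{3 n}{8} - \frac{21}{64}.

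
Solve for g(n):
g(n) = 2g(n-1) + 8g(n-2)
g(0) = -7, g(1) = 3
Characteristic equation: x² - 2x - 8 = 0, which factors as (x - (4))(x - (-2)) = 0.
Roots r₁ = 4, r₂ = -2 (distinct).
General solution: g(n) = A·(4)^n + B·(-2)^n.
From g(0) = -7: A + B = -7.
From g(1) = 3: 4A - 2B = 3.
Solving: A = - \frac{11}{6}, B = - \frac{31}{6}.
So g(n) = - \frac{31 \left(-2\right)^{n}}{6} - \frac{11 \cdot 4^{n}}{6}.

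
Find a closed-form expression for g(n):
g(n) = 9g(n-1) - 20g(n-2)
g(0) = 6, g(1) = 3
Characteristic equation: x² - 9x + 20 = 0, which factors as (x - (5))(x - (4)) = 0.
Roots r₁ = 5, r₂ = 4 (distinct).
General solution: g(n) = A·(5)^n + B·(4)^n.
From g(0) = 6: A + B = 6.
From g(1) = 3: 5A + 4B = 3.
Solving: A = -21, B = 27.
So g(n) = 27 \cdot 4^{n} - 21 \cdot 5^{n}.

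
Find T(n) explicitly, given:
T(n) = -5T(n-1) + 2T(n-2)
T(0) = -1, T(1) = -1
Characteristic equation: x² + 5x - 2 = 0.
Discriminant Δ = (-5)² + 4·(2) = 33.
Roots r₁,₂ = (-5 ± √33)/2, so r₁ = - \frac{5}{2} + \frac{\sqrt{33}}{2}, r₂ = - \frac{\sqrt{33}}{2} - \frac{5}{2}.
General solution: T(n) = A·r₁^n + B·r₂^n.
From the initial conditions, A + B = -1 and r₁A + r₂B = -1.
Since r₁ - r₂ = √33: A = (-1 - (-1)r₂)/√33 = - \frac{7 \sqrt{33}}{66} - \frac{1}{2}, and B = -1 - A = - \frac{1}{2} + \frac{7 \sqrt{33}}{66}.
So T(n) = \left(- \frac{7 \sqrt{33}}{66} - \frac{1}{2}\right)\left(- \frac{5}{2} + \frac{\sqrt{33}}{2}\right)^n + \left(- \frac{1}{2} + \frac{7 \sqrt{33}}{66}\right)\left(- \frac{\sqrt{33}}{2} - \frac{5}{2}\right)^n.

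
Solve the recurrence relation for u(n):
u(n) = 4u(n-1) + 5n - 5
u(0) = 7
First-order linear with linear forcing.
Homogeneous solution: u_h(n) = A·(4)^n.
Try particular u_p(n) = pn + q. Substituting:
  pn + q = 4(p(n-1) + q) + 5n - 5.
Matching the n-coefficient: p = 4p + 5 ⇒ p = - \frac{5}{3}.
Matching constants: q = -4p + 4q - 5 ⇒ q = - \frac{5}{9}.
General: u(n) = A·(4)^n - \frac{5 n}{3} - \frac{5}{9}.
Apply u(0) = 7: A - \frac{5}{9} = 7 ⇒ A = \frac{68}{9}.
So u(n) = \frac{68 \cdot 4^{n}}{9} - \frac{5 n}{3} - \frac{5}{9}.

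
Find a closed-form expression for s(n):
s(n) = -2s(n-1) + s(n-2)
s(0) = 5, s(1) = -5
Characteristic equation: x² + 2x - 1 = 0.
Discriminant Δ = (-2)² + 4·(1) = 8.
Roots r₁,₂ = (-2 ± √8)/2, so r₁ = -1 + \sqrt{2}, r₂ = - \sqrt{2} - 1.
General solution: s(n) = A·r₁^n + B·r₂^n.
From the initial conditions, A + B = 5 and r₁A + r₂B = -5.
Since r₁ - r₂ = √8: A = (-5 - (5)r₂)/√8 = \frac{5}{2}, and B = 5 - A = \frac{5}{2}.
So s(n) = \left(\frac{5}{2}\right)\left(-1 + \sqrt{2}\right)^n + \left(\frac{5}{2}\right)\left(- \sqrt{2} - 1\right)^n.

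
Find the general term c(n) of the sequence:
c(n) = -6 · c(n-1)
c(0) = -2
Pure geometric recurrence with ratio -6.
By induction c(n) = c(0) · (-6)^n = - 2 \left(-6\right)^{n}.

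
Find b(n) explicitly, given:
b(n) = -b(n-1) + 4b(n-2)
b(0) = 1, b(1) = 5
Characteristic equation: x² + x - 4 = 0.
Discriminant Δ = (-1)² + 4·(4) = 17.
Roots r₁,₂ = (-1 ± √17)/2, so r₁ = - \frac{1}{2} + \frac{\sqrt{17}}{2}, r₂ = - \frac{\sqrt{17}}{2} - \frac{1}{2}.
General solution: b(n) = A·r₁^n + B·r₂^n.
From the initial conditions, A + B = 1 and r₁A + r₂B = 5.
Since r₁ - r₂ = √17: A = (5 - (1)r₂)/√17 = \frac{1}{2} + \frac{11 \sqrt{17}}{34}, and B = 1 - A = \frac{1}{2} - \frac{11 \sqrt{17}}{34}.
So b(n) = \left(\frac{1}{2} + \frac{11 \sqrt{17}}{34}\right)\left(- \frac{1}{2} + \frac{\sqrt{17}}{2}\right)^n + \left(\frac{1}{2} - \frac{11 \sqrt{17}}{34}\right)\left(- \frac{\sqrt{17}}{2} - \frac{1}{2}\right)^n.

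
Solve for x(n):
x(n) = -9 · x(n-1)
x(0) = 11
Pure geometric recurrence with ratio -9.
By induction x(n) = x(0) · (-9)^n = 11 \left(-9\right)^{n}.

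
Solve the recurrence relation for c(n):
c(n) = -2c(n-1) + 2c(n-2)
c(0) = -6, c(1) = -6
Characteristic equation: x² + 2x - 2 = 0.
Discriminant Δ = (-2)² + 4·(2) = 12.
Roots r₁,₂ = (-2 ± √12)/2, so r₁ = -1 + \sqrt{3}, r₂ = - \sqrt{3} - 1.
General solution: c(n) = A·r₁^n + B·r₂^n.
From the initial conditions, A + B = -6 and r₁A + r₂B = -6.
Since r₁ - r₂ = √12: A = (-6 - (-6)r₂)/√12 = - 2 \sqrt{3} - 3, and B = -6 - A = -3 + 2 \sqrt{3}.
So c(n) = \left(- 2 \sqrt{3} - 3\right)\left(-1 + \sqrt{3}\right)^n + \left(-3 + 2 \sqrt{3}\right)\left(- \sqrt{3} - 1\right)^n.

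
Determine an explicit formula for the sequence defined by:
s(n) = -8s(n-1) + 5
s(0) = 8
First-order linear non-homogeneous.
Homogeneous solution: s_h(n) = A·(-8)^n.
Try constant particular solution s_p = K: K = -8K + 5 ⇒ K = \frac{5}{9}.
General: s(n) = A·(-8)^n + \frac{5}{9}.
Apply s(0) = 8: A + \frac{5}{9} = 8 ⇒ A = \frac{67}{9}.
So s(n) = \frac{67 \left(-8\right)^{n}}{9} + \frac{5}{9}.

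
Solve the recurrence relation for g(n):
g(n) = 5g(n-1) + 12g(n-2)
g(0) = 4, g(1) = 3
Characteristic equation: x² - 5x - 12 = 0.
Discriminant Δ = (5)² + 4·(12) = 73.
Roots r₁,₂ = (5 ± √73)/2, so r₁ = \frac{5}{2} + \frac{\sqrt{73}}{2}, r₂ = \frac{5}{2} - \frac{\sqrt{73}}{2}.
General solution: g(n) = A·r₁^n + B·r₂^n.
From the initial conditions, A + B = 4 and r₁A + r₂B = 3.
Since r₁ - r₂ = √73: A = (3 - (4)r₂)/√73 = 2 - \frac{7 \sqrt{73}}{73}, and B = 4 - A = \frac{7 \sqrt{73}}{73} + 2.
So g(n) = \left(2 - \frac{7 \sqrt{73}}{73}\right)\left(\frac{5}{2} + \frac{\sqrt{73}}{2}\right)^n + \left(\frac{7 \sqrt{73}}{73} + 2\right)\left(\frac{5}{2} - \frac{\sqrt{73}}{2}\right)^n.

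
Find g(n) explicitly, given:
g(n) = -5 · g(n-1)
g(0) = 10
Pure geometric recurrence with ratio -5.
By induction g(n) = g(0) · (-5)^n = 10 \left(-5\right)^{n}.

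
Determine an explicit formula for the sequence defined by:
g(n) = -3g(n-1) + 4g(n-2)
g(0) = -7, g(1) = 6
Characteristic equation: x² + 3x - 4 = 0, which factors as (x - (1))(x - (-4)) = 0.
Roots r₁ = 1, r₂ = -4 (distinct).
General solution: g(n) = A·(1)^n + B·(-4)^n.
From g(0) = -7: A + B = -7.
From g(1) = 6: A - 4B = 6.
Solving: A = - \frac{22}{5}, B = - \frac{13}{5}.
So g(n) = - \frac{13 \left(-4\right)^{n}}{5} - \frac{22}{5}.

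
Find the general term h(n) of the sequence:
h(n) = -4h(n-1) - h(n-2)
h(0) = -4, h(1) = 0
Characteristic equation: x² + 4x + 1 = 0.
Discriminant Δ = (-4)² + 4·(-1) = 12.
Roots r₁,₂ = (-4 ± √12)/2, so r₁ = -2 + \sqrt{3}, r₂ = -2 - \sqrt{3}.
General solution: h(n) = A·r₁^n + B·r₂^n.
From the initial conditions, A + B = -4 and r₁A + r₂B = 0.
Since r₁ - r₂ = √12: A = (0 - (-4)r₂)/√12 = - \frac{4 \sqrt{3}}{3} - 2, and B = -4 - A = -2 + \frac{4 \sqrt{3}}{3}.
So h(n) = \left(- \frac{4 \sqrt{3}}{3} - 2\right)\left(-2 + \sqrt{3}\right)^n + \left(-2 + \frac{4 \sqrt{3}}{3}\right)\left(-2 - \sqrt{3}\right)^n.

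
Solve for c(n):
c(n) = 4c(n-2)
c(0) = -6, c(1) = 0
Characteristic equation: x² - 4 = 0, which factors as (x - (2))(x - (-2)) = 0.
Roots r₁ = 2, r₂ = -2 (distinct).
General solution: c(n) = A·(2)^n + B·(-2)^n.
From c(0) = -6: A + B = -6.
From c(1) = 0: 2A - 2B = 0.
Solving: A = -3, B = -3.
So c(n) = - 3 \left(-2\right)^{n} - 3 \cdot 2^{n}.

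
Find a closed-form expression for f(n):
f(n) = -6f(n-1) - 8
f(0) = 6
First-order linear non-homogeneous.
Homogeneous solution: f_h(n) = A·(-6)^n.
Try constant particular solution f_p = K: K = -6K - 8 ⇒ K = - \frac{8}{7}.
General: f(n) = A·(-6)^n - \frac{8}{7}.
Apply f(0) = 6: A - \frac{8}{7} = 6 ⇒ A = \frac{50}{7}.
So f(n) = \frac{50 \left(-6\right)^{n}}{7} - \frac{8}{7}.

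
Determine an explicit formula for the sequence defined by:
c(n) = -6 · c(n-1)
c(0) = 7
Pure geometric recurrence with ratio -6.
By induction c(n) = c(0) · (-6)^n = 7 \left(-6\right)^{n}.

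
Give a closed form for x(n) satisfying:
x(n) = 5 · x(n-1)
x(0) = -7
Pure geometric recurrence with ratio 5.
By induction x(n) = x(0) · (5)^n = - 7 \cdot 5^{n}.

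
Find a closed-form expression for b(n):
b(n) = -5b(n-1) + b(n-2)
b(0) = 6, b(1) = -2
Characteristic equation: x² + 5x - 1 = 0.
Discriminant Δ = (-5)² + 4·(1) = 29.
Roots r₁,₂ = (-5 ± √29)/2, so r₁ = - \frac{5}{2} + \frac{\sqrt{29}}{2}, r₂ = - \frac{\sqrt{29}}{2} - \frac{5}{2}.
General solution: b(n) = A·r₁^n + B·r₂^n.
From the initial conditions, A + B = 6 and r₁A + r₂B = -2.
Since r₁ - r₂ = √29: A = (-2 - (6)r₂)/√29 = \frac{13 \sqrt{29}}{29} + 3, and B = 6 - A = 3 - \frac{13 \sqrt{29}}{29}.
So b(n) = \left(\frac{13 \sqrt{29}}{29} + 3\right)\left(- \frac{5}{2} + \frac{\sqrt{29}}{2}\right)^n + \left(3 - \frac{13 \sqrt{29}}{29}\right)\left(- \frac{\sqrt{29}}{2} - \frac{5}{2}\right)^n.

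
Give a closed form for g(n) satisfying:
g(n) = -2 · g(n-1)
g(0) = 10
Pure geometric recurrence with ratio -2.
By induction g(n) = g(0) · (-2)^n = 10 \left(-2\right)^{n}.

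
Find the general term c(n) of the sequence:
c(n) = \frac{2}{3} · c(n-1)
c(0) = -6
Pure geometric recurrence with ratio \frac{2}{3}.
By induction c(n) = c(0) · (\frac{2}{3})^n = - 6 \left(\frac{2}{3}\right)^{n}.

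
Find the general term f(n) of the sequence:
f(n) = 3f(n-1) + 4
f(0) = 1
First-order linear non-homogeneous.
Homogeneous solution: f_h(n) = A·(3)^n.
Try constant particular solution f_p = K: K = 3K + 4 ⇒ K = -2.
General: f(n) = A·(3)^n - 2.
Apply f(0) = 1: A - 2 = 1 ⇒ A = 3.
So f(n) = 3 \cdot 3^{n} - 2.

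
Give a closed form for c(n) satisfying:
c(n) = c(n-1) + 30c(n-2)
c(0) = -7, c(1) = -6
Characteristic equation: x² - x - 30 = 0, which factors as (x - (-5))(x - (6)) = 0.
Roots r₁ = -5, r₂ = 6 (distinct).
General solution: c(n) = A·(-5)^n + B·(6)^n.
From c(0) = -7: A + B = -7.
From c(1) = -6: -5A + 6B = -6.
Solving: A = - \frac{36}{11}, B = - \frac{41}{11}.
So c(n) = - \frac{36 \left(-5\right)^{n}}{11} - \frac{41 \cdot 6^{n}}{11}.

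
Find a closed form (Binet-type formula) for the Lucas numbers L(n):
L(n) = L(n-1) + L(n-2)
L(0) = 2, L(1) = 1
This is the Lucas sequence.
Characteristic equation: x² - x - 1 = 0; roots r₁ = \frac{1}{2} + \frac{\sqrt{5}}{2}, r₂ = \frac{1}{2} - \frac{\sqrt{5}}{2}.
General: L(n) = A·r₁^n + B·r₂^n. Solving with L(0)=2, L(1)=1 gives A = 1, B = 1.
So L(n) = 2^{- n} \left(\left(1 - \sqrt{5}\right)^{n} + \left(1 + \sqrt{5}\right)^{n}\right).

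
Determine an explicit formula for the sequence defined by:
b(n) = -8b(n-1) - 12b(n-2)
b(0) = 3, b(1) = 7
Characteristic equation: x² + 8x + 12 = 0, which factors as (x - (-6))(x - (-2)) = 0.
Roots r₁ = -6, r₂ = -2 (distinct).
General solution: b(n) = A·(-6)^n + B·(-2)^n.
From b(0) = 3: A + B = 3.
From b(1) = 7: -6A - 2B = 7.
Solving: A = - \frac{13}{4}, B = \frac{25}{4}.
So b(n) = \frac{25 \left(-2\right)^{n}}{4} - \frac{13 \left(-6\right)^{n}}{4}.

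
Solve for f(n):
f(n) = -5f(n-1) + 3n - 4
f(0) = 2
First-order linear with linear forcing.
Homogeneous solution: f_h(n) = A·(-5)^n.
Try particular f_p(n) = pn + q. Substituting:
  pn + q = -5(p(n-1) + q) + 3n - 4.
Matching the n-coefficient: p = -5p + 3 ⇒ p = \frac{1}{2}.
Matching constants: q = 5p - 5q - 4 ⇒ q = - \frac{1}{4}.
General: f(n) = A·(-5)^n + \frac{n}{2} - \frac{1}{4}.
Apply f(0) = 2: A - \frac{1}{4} = 2 ⇒ A = \frac{9}{4}.
So f(n) = \frac{9 \left(-5\right)^{n}}{4} + \frac{n}{2} - \frac{1}{4}.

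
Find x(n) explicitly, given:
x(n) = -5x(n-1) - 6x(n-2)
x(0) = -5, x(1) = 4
Characteristic equation: x² + 5x + 6 = 0, which factors as (x - (-2))(x - (-3)) = 0.
Roots r₁ = -2, r₂ = -3 (distinct).
General solution: x(n) = A·(-2)^n + B·(-3)^n.
From x(0) = -5: A + B = -5.
From x(1) = 4: -2A - 3B = 4.
Solving: A = -11, B = 6.
So x(n) = - 11 \left(-2\right)^{n} + 6 \left(-3\right)^{n}.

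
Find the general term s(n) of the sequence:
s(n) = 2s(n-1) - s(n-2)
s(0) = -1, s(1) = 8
Characteristic equation: x² - 2x + 1 = 0, which is (x - (1))².
Repeated root r = 1.
General solution: s(n) = (A + Bn)·(1)^n.
From s(0) = -1: A = -1.
From s(1) = 8: (A + B)·(1) = 8 ⇒ B = 9.
So s(n) = \left(9 n - 1\right) \cdot (1)^n.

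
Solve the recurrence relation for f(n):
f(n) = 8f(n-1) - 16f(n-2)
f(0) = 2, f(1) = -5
Characteristic equation: x² - 8x + 16 = 0, which is (x - (4))².
Repeated root r = 4.
General solution: f(n) = (A + Bn)·(4)^n.
From f(0) = 2: A = 2.
From f(1) = -5: (A + B)·(4) = -5 ⇒ B = - \frac{13}{4}.
So f(n) = \left(2 - \frac{13 n}{4}\right) \cdot (4)^n.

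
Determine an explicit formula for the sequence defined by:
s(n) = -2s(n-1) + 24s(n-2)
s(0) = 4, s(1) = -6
Characteristic equation: x² + 2x - 24 = 0, which factors as (x - (-6))(x - (4)) = 0.
Roots r₁ = -6, r₂ = 4 (distinct).
General solution: s(n) = A·(-6)^n + B·(4)^n.
From s(0) = 4: A + B = 4.
From s(1) = -6: -6A + 4B = -6.
Solving: A = \frac{11}{5}, B = \frac{9}{5}.
So s(n) = \frac{11 \left(-6\right)^{n}}{5} + \frac{9 \cdot 4^{n}}{5}.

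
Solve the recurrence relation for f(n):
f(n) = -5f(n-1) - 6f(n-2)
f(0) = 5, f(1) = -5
Characteristic equation: x² + 5x + 6 = 0, which factors as (x - (-2))(x - (-3)) = 0.
Roots r₁ = -2, r₂ = -3 (distinct).
General solution: f(n) = A·(-2)^n + B·(-3)^n.
From f(0) = 5: A + B = 5.
From f(1) = -5: -2A - 3B = -5.
Solving: A = 10, B = -5.
So f(n) = 10 \left(-2\right)^{n} - 5 \left(-3\right)^{n}.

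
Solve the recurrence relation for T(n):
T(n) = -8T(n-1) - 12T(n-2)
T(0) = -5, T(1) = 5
Characteristic equation: x² + 8x + 12 = 0, which factors as (x - (-2))(x - (-6)) = 0.
Roots r₁ = -2, r₂ = -6 (distinct).
General solution: T(n) = A·(-2)^n + B·(-6)^n.
From T(0) = -5: A + B = -5.
From T(1) = 5: -2A - 6B = 5.
Solving: A = - \frac{25}{4}, B = \frac{5}{4}.
So T(n) = - \frac{25 \left(-2\right)^{n}}{4} + \frac{5 \left(-6\right)^{n}}{4}.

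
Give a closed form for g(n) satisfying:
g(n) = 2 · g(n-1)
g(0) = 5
Pure geometric recurrence with ratio 2.
By induction g(n) = g(0) · (2)^n = 5 \cdot 2^{n}.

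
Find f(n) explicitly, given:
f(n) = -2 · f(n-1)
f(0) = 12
Pure geometric recurrence with ratio -2.
By induction f(n) = f(0) · (-2)^n = 12 \left(-2\right)^{n}.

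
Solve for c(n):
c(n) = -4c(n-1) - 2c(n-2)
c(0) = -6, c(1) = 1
Characteristic equation: x² + 4x + 2 = 0.
Discriminant Δ = (-4)² + 4·(-2) = 8.
Roots r₁,₂ = (-4 ± √8)/2, so r₁ = -2 + \sqrt{2}, r₂ = -2 - \sqrt{2}.
General solution: c(n) = A·r₁^n + B·r₂^n.
From the initial conditions, A + B = -6 and r₁A + r₂B = 1.
Since r₁ - r₂ = √8: A = (1 - (-6)r₂)/√8 = - \frac{11 \sqrt{2}}{4} - 3, and B = -6 - A = -3 + \frac{11 \sqrt{2}}{4}.
So c(n) = \left(- \frac{11 \sqrt{2}}{4} - 3\right)\left(-2 + \sqrt{2}\right)^n + \left(-3 + \frac{11 \sqrt{2}}{4}\right)\left(-2 - \sqrt{2}\right)^n.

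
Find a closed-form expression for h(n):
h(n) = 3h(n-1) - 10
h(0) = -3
First-order linear non-homogeneous.
Homogeneous solution: h_h(n) = A·(3)^n.
Try constant particular solution h_p = K: K = 3K - 10 ⇒ K = 5.
General: h(n) = A·(3)^n + 5.
Apply h(0) = -3: A + 5 = -3 ⇒ A = -8.
So h(n) = 5 - 8 \cdot 3^{n}.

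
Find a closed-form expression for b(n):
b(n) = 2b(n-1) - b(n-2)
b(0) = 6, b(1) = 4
Characteristic equation: x² - 2x + 1 = 0, which is (x - (1))².
Repeated root r = 1.
General solution: b(n) = (A + Bn)·(1)^n.
From b(0) = 6: A = 6.
From b(1) = 4: (A + B)·(1) = 4 ⇒ B = -2.
So b(n) = \left(6 - 2 n\right) \cdot (1)^n.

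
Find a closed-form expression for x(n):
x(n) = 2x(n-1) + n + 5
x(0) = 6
First-order linear with linear forcing.
Homogeneous solution: x_h(n) = A·(2)^n.
Try particular x_p(n) = pn + q. Substituting:
  pn + q = 2(p(n-1) + q) + n + 5.
Matching the n-coefficient: p = 2p + 1 ⇒ p = -1.
Matching constants: q = -2p + 2q + 5 ⇒ q = -7.
General: x(n) = A·(2)^n - n - 7.
Apply x(0) = 6: A - 7 = 6 ⇒ A = 13.
So x(n) = 13 \cdot 2^{n} - n - 7.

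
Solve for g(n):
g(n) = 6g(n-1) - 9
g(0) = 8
First-order linear non-homogeneous.
Homogeneous solution: g_h(n) = A·(6)^n.
Try constant particular solution g_p = K: K = 6K - 9 ⇒ K = \frac{9}{5}.
General: g(n) = A·(6)^n + \frac{9}{5}.
Apply g(0) = 8: A + \frac{9}{5} = 8 ⇒ A = \frac{31}{5}.
So g(n) = \frac{31 \cdot 6^{n}}{5} + \frac{9}{5}.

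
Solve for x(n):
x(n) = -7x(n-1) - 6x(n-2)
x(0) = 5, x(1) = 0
Characteristic equation: x² + 7x + 6 = 0, which factors as (x - (-6))(x - (-1)) = 0.
Roots r₁ = -6, r₂ = -1 (distinct).
General solution: x(n) = A·(-6)^n + B·(-1)^n.
From x(0) = 5: A + B = 5.
From x(1) = 0: -6A - B = 0.
Solving: A = -1, B = 6.
So x(n) = 6 \left(-1\right)^{n} - \left(-6\right)^{n}.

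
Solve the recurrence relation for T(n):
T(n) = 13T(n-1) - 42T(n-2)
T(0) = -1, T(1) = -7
Characteristic equation: x² - 13x + 42 = 0, which factors as (x - (7))(x - (6)) = 0.
Roots r₁ = 7, r₂ = 6 (distinct).
General solution: T(n) = A·(7)^n + B·(6)^n.
From T(0) = -1: A + B = -1.
From T(1) = -7: 7A + 6B = -7.
Solving: A = -1, B = 0.
So T(n) = - 7^{n}.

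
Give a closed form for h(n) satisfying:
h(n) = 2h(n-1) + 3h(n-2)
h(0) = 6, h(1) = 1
Characteristic equation: x² - 2x - 3 = 0, which factors as (x - (3))(x - (-1)) = 0.
Roots r₁ = 3, r₂ = -1 (distinct).
General solution: h(n) = A·(3)^n + B·(-1)^n.
From h(0) = 6: A + B = 6.
From h(1) = 1: 3A - B = 1.
Solving: A = \frac{7}{4}, B = \frac{17}{4}.
So h(n) = \frac{17 \left(-1\right)^{n}}{4} + \frac{7 \cdot 3^{n}}{4}.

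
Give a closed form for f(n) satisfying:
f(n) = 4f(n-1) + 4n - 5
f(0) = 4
First-order linear with linear forcing.
Homogeneous solution: f_h(n) = A·(4)^n.
Try particular f_p(n) = pn + q. Substituting:
  pn + q = 4(p(n-1) + q) + 4n - 5.
Matching the n-coefficient: p = 4p + 4 ⇒ p = - \frac{4}{3}.
Matching constants: q = -4p + 4q - 5 ⇒ q = - \frac{1}{9}.
General: f(n) = A·(4)^n - \frac{4 n}{3} - \frac{1}{9}.
Apply f(0) = 4: A - \frac{1}{9} = 4 ⇒ A = \frac{37}{9}.
So f(n) = \frac{37 \cdot 4^{n}}{9} - \frac{4 n}{3} - \frac{1}{9}.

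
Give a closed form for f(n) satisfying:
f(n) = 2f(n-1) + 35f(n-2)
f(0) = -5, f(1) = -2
Characteristic equation: x² - 2x - 35 = 0, which factors as (x - (-5))(x - (7)) = 0.
Roots r₁ = -5, r₂ = 7 (distinct).
General solution: f(n) = A·(-5)^n + B·(7)^n.
From f(0) = -5: A + B = -5.
From f(1) = -2: -5A + 7B = -2.
Solving: A = - \frac{11}{4}, B = - \frac{9}{4}.
So f(n) = - \frac{11 \left(-5\right)^{n}}{4} - \frac{9 \cdot 7^{n}}{4}.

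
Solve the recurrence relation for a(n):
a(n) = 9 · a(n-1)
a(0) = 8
Pure geometric recurrence with ratio 9.
By induction a(n) = a(0) · (9)^n = 8 \cdot 9^{n}.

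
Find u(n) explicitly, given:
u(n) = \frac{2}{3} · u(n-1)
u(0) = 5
Pure geometric recurrence with ratio \frac{2}{3}.
By induction u(n) = u(0) · (\frac{2}{3})^n = 5 \left(\frac{2}{3}\right)^{n}.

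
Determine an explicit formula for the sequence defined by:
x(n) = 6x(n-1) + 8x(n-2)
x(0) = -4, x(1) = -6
Characteristic equation: x² - 6x - 8 = 0.
Discriminant Δ = (6)² + 4·(8) = 68.
Roots r₁,₂ = (6 ± √68)/2, so r₁ = 3 + \sqrt{17}, r₂ = 3 - \sqrt{17}.
General solution: x(n) = A·r₁^n + B·r₂^n.
From the initial conditions, A + B = -4 and r₁A + r₂B = -6.
Since r₁ - r₂ = √68: A = (-6 - (-4)r₂)/√68 = -2 + \frac{3 \sqrt{17}}{17}, and B = -4 - A = -2 - \frac{3 \sqrt{17}}{17}.
So x(n) = \left(-2 + \frac{3 \sqrt{17}}{17}\right)\left(3 + \sqrt{17}\right)^n + \left(-2 - \frac{3 \sqrt{17}}{17}\right)\left(3 - \sqrt{17}\right)^n.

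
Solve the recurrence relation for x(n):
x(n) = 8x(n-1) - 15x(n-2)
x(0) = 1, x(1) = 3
Characteristic equation: x² - 8x + 15 = 0, which factors as (x - (3))(x - (5)) = 0.
Roots r₁ = 3, r₂ = 5 (distinct).
General solution: x(n) = A·(3)^n + B·(5)^n.
From x(0) = 1: A + B = 1.
From x(1) = 3: 3A + 5B = 3.
Solving: A = 1, B = 0.
So x(n) = 3^{n}.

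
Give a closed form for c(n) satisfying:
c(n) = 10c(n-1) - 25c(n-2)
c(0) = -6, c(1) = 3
Characteristic equation: x² - 10x + 25 = 0, which is (x - (5))².
Repeated root r = 5.
General solution: c(n) = (A + Bn)·(5)^n.
From c(0) = -6: A = -6.
From c(1) = 3: (A + B)·(5) = 3 ⇒ B = \frac{33}{5}.
So c(n) = \left(\frac{33 n}{5} - 6\right) \cdot (5)^n.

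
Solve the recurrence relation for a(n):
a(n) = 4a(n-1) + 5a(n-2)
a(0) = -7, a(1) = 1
Characteristic equation: x² - 4x - 5 = 0, which factors as (x - (-1))(x - (5)) = 0.
Roots r₁ = -1, r₂ = 5 (distinct).
General solution: a(n) = A·(-1)^n + B·(5)^n.
From a(0) = -7: A + B = -7.
From a(1) = 1: -A + 5B = 1.
Solving: A = -6, B = -1.
So a(n) = - 6 \left(-1\right)^{n} - 5^{n}.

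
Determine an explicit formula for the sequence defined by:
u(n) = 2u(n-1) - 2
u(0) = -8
First-order linear non-homogeneous.
Homogeneous solution: u_h(n) = A·(2)^n.
Try constant particular solution u_p = K: K = 2K - 2 ⇒ K = 2.
General: u(n) = A·(2)^n + 2.
Apply u(0) = -8: A + 2 = -8 ⇒ A = -10.
So u(n) = 2 - 10 \cdot 2^{n}.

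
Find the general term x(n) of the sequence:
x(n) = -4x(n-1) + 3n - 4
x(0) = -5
First-order linear with linear forcing.
Homogeneous solution: x_h(n) = A·(-4)^n.
Try particular x_p(n) = pn + q. Substituting:
  pn + q = -4(p(n-1) + q) + 3n - 4.
Matching the n-coefficient: p = -4p + 3 ⇒ p = \frac{3}{5}.
Matching constants: q = 4p - 4q - 4 ⇒ q = - \frac{8}{25}.
General: x(n) = A·(-4)^n + \frac{3 n}{5} - \frac{8}{25}.
Apply x(0) = -5: A - \frac{8}{25} = -5 ⇒ A = - \frac{117}{25}.
So x(n) = - \frac{117 \left(-4\right)^{n}}{25} + \frac{3 n}{5} - \frac{8}{25}.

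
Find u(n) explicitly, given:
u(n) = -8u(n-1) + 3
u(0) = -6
First-order linear non-homogeneous.
Homogeneous solution: u_h(n) = A·(-8)^n.
Try constant particular solution u_p = K: K = -8K + 3 ⇒ K = \frac{1}{3}.
General: u(n) = A·(-8)^n + \frac{1}{3}.
Apply u(0) = -6: A + \frac{1}{3} = -6 ⇒ A = - \frac{19}{3}.
So u(n) = \frac{1}{3} - \frac{19 \left(-8\right)^{n}}{3}.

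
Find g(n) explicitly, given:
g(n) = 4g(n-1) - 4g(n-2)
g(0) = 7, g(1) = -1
Characteristic equation: x² - 4x + 4 = 0, which is (x - (2))².
Repeated root r = 2.
General solution: g(n) = (A + Bn)·(2)^n.
From g(0) = 7: A = 7.
From g(1) = -1: (A + B)·(2) = -1 ⇒ B = - \frac{15}{2}.
So g(n) = \left(7 - \frac{15 n}{2}\right) \cdot (2)^n.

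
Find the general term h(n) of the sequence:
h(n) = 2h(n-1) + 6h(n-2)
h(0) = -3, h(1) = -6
Characteristic equation: x² - 2x - 6 = 0.
Discriminant Δ = (2)² + 4·(6) = 28.
Roots r₁,₂ = (2 ± √28)/2, so r₁ = 1 + \sqrt{7}, r₂ = 1 - \sqrt{7}.
General solution: h(n) = A·r₁^n + B·r₂^n.
From the initial conditions, A + B = -3 and r₁A + r₂B = -6.
Since r₁ - r₂ = √28: A = (-6 - (-3)r₂)/√28 = - \frac{3}{2} - \frac{3 \sqrt{7}}{14}, and B = -3 - A = - \frac{3}{2} + \frac{3 \sqrt{7}}{14}.
So h(n) = \left(- \frac{3}{2} - \frac{3 \sqrt{7}}{14}\right)\left(1 + \sqrt{7}\right)^n + \left(- \frac{3}{2} + \frac{3 \sqrt{7}}{14}\right)\left(1 - \sqrt{7}\right)^n.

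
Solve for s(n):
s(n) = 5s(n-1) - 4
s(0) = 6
First-order linear non-homogeneous.
Homogeneous solution: s_h(n) = A·(5)^n.
Try constant particular solution s_p = K: K = 5K - 4 ⇒ K = 1.
General: s(n) = A·(5)^n + 1.
Apply s(0) = 6: A + 1 = 6 ⇒ A = 5.
So s(n) = 5 \cdot 5^{n} + 1.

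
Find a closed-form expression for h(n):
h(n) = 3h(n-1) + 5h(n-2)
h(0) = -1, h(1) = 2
Characteristic equation: x² - 3x - 5 = 0.
Discriminant Δ = (3)² + 4·(5) = 29.
Roots r₁,₂ = (3 ± √29)/2, so r₁ = \frac{3}{2} + \frac{\sqrt{29}}{2}, r₂ = \frac{3}{2} - \frac{\sqrt{29}}{2}.
General solution: h(n) = A·r₁^n + B·r₂^n.
From the initial conditions, A + B = -1 and r₁A + r₂B = 2.
Since r₁ - r₂ = √29: A = (2 - (-1)r₂)/√29 = - \frac{1}{2} + \frac{7 \sqrt{29}}{58}, and B = -1 - A = - \frac{7 \sqrt{29}}{58} - \frac{1}{2}.
So h(n) = \left(- \frac{1}{2} + \frac{7 \sqrt{29}}{58}\right)\left(\frac{3}{2} + \frac{\sqrt{29}}{2}\right)^n + \left(- \frac{7 \sqrt{29}}{58} - \frac{1}{2}\right)\left(\frac{3}{2} - \frac{\sqrt{29}}{2}\right)^n.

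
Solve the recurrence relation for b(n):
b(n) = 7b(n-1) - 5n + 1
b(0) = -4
First-order linear with linear forcing.
Homogeneous solution: b_h(n) = A·(7)^n.
Try particular b_p(n) = pn + q. Substituting:
  pn + q = 7(p(n-1) + q) - 5n + 1.
Matching the n-coefficient: p = 7p - 5 ⇒ p = \frac{5}{6}.
Matching constants: q = -7p + 7q + 1 ⇒ q = \frac{29}{36}.
General: b(n) = A·(7)^n + \frac{5 n}{6} + \frac{29}{36}.
Apply b(0) = -4: A + \frac{29}{36} = -4 ⇒ A = - \frac{173}{36}.
So b(n) = - \frac{173 \cdot 7^{n}}{36} + \frac{5 n}{6} + \frac{29}{36}.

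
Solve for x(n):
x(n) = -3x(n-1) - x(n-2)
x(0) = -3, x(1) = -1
Characteristic equation: x² + 3x + 1 = 0.
Discriminant Δ = (-3)² + 4·(-1) = 5.
Roots r₁,₂ = (-3 ± √5)/2, so r₁ = - \frac{3}{2} + \frac{\sqrt{5}}{2}, r₂ = - \frac{3}{2} - \frac{\sqrt{5}}{2}.
General solution: x(n) = A·r₁^n + B·r₂^n.
From the initial conditions, A + B = -3 and r₁A + r₂B = -1.
Since r₁ - r₂ = √5: A = (-1 - (-3)r₂)/√5 = - \frac{11 \sqrt{5}}{10} - \frac{3}{2}, and B = -3 - A = - \frac{3}{2} + \frac{11 \sqrt{5}}{10}.
So x(n) = \left(- \frac{11 \sqrt{5}}{10} - \frac{3}{2}\right)\left(- \frac{3}{2} + \frac{\sqrt{5}}{2}\right)^n + \left(- \frac{3}{2} + \frac{11 \sqrt{5}}{10}\right)\left(- \frac{3}{2} - \frac{\sqrt{5}}{2}\right)^n.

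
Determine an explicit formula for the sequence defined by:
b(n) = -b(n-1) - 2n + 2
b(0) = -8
First-order linear with linear forcing.
Homogeneous solution: b_h(n) = A·(-1)^n.
Try particular b_p(n) = pn + q. Substituting:
  pn + q = -(p(n-1) + q) - 2n + 2.
Matching the n-coefficient: p = -p - 2 ⇒ p = -1.
Matching constants: q = p - q + 2 ⇒ q = \frac{1}{2}.
General: b(n) = A·(-1)^n - n + \frac{1}{2}.
Apply b(0) = -8: A + \frac{1}{2} = -8 ⇒ A = - \frac{17}{2}.
So b(n) = - \frac{17 \left(-1\right)^{n}}{2} - n + \frac{1}{2}.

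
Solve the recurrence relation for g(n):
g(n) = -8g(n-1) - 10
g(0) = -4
First-order linear non-homogeneous.
Homogeneous solution: g_h(n) = A·(-8)^n.
Try constant particular solution g_p = K: K = -8K - 10 ⇒ K = - \frac{10}{9}.
General: g(n) = A·(-8)^n - \frac{10}{9}.
Apply g(0) = -4: A - \frac{10}{9} = -4 ⇒ A = - \frac{26}{9}.
So g(n) = - \frac{26 \left(-8\right)^{n}}{9} - \frac{10}{9}.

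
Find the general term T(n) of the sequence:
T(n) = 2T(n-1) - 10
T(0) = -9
First-order linear non-homogeneous.
Homogeneous solution: T_h(n) = A·(2)^n.
Try constant particular solution T_p = K: K = 2K - 10 ⇒ K = 10.
General: T(n) = A·(2)^n + 10.
Apply T(0) = -9: A + 10 = -9 ⇒ A = -19.
So T(n) = 10 - 19 \cdot 2^{n}.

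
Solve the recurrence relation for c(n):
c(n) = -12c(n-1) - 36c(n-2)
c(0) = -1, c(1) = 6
Characteristic equation: x² + 12x + 36 = 0, which is (x - (-6))².
Repeated root r = -6.
General solution: c(n) = (A + Bn)·(-6)^n.
From c(0) = -1: A = -1.
From c(1) = 6: (A + B)·(-6) = 6 ⇒ B = 0.
So c(n) = \left(-1\right) \cdot (-6)^n.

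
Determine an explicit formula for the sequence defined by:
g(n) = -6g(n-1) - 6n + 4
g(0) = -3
First-order linear with linear forcing.
Homogeneous solution: g_h(n) = A·(-6)^n.
Try particular g_p(n) = pn + q. Substituting:
  pn + q = -6(p(n-1) + q) - 6n + 4.
Matching the n-coefficient: p = -6p - 6 ⇒ p = - \frac{6}{7}.
Matching constants: q = 6p - 6q + 4 ⇒ q = - \frac{8}{49}.
General: g(n) = A·(-6)^n - \frac{6 n}{7} - \frac{8}{49}.
Apply g(0) = -3: A - \frac{8}{49} = -3 ⇒ A = - \frac{139}{49}.
So g(n) = - \frac{139 \left(-6\right)^{n}}{49} - \frac{6 n}{7} - \frac{8}{49}.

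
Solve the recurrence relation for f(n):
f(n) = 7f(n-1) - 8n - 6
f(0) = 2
First-order linear with linear forcing.
Homogeneous solution: f_h(n) = A·(7)^n.
Try particular f_p(n) = pn + q. Substituting:
  pn + q = 7(p(n-1) + q) - 8n - 6.
Matching the n-coefficient: p = 7p - 8 ⇒ p = \frac{4}{3}.
Matching constants: q = -7p + 7q - 6 ⇒ q = \frac{23}{9}.
General: f(n) = A·(7)^n + \frac{4 n}{3} + \frac{23}{9}.
Apply f(0) = 2: A + \frac{23}{9} = 2 ⇒ A = - \frac{5}{9}.
So f(n) = - \frac{5 \cdot 7^{n}}{9} + \frac{4 n}{3} + \frac{23}{9}.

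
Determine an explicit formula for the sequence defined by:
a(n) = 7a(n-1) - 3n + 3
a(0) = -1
First-order linear with linear forcing.
Homogeneous solution: a_h(n) = A·(7)^n.
Try particular a_p(n) = pn + q. Substituting:
  pn + q = 7(p(n-1) + q) - 3n + 3.
Matching the n-coefficient: p = 7p - 3 ⇒ p = \frac{1}{2}.
Matching constants: q = -7p + 7q + 3 ⇒ q = \frac{1}{12}.
General: a(n) = A·(7)^n + \frac{n}{2} + \frac{1}{12}.
Apply a(0) = -1: A + \frac{1}{12} = -1 ⇒ A = - \frac{13}{12}.
So a(n) = - \frac{13 \cdot 7^{n}}{12} + \frac{n}{2} + \frac{1}{12}.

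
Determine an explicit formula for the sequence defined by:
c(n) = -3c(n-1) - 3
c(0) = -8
First-order linear non-homogeneous.
Homogeneous solution: c_h(n) = A·(-3)^n.
Try constant particular solution c_p = K: K = -3K - 3 ⇒ K = - \frac{3}{4}.
General: c(n) = A·(-3)^n - \frac{3}{4}.
Apply c(0) = -8: A - \frac{3}{4} = -8 ⇒ A = - \frac{29}{4}.
So c(n) = - \frac{29 \left(-3\right)^{n}}{4} - \frac{3}{4}.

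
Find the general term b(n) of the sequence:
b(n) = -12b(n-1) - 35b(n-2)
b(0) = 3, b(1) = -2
Characteristic equation: x² + 12x + 35 = 0, which factors as (x - (-5))(x - (-7)) = 0.
Roots r₁ = -5, r₂ = -7 (distinct).
General solution: b(n) = A·(-5)^n + B·(-7)^n.
From b(0) = 3: A + B = 3.
From b(1) = -2: -5A - 7B = -2.
Solving: A = \frac{19}{2}, B = - \frac{13}{2}.
So b(n) = \frac{19 \left(-5\right)^{n}}{2} - \frac{13 \left(-7\right)^{n}}{2}.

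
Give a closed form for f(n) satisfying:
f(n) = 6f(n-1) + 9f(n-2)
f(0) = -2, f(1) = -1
Characteristic equation: x² - 6x - 9 = 0.
Discriminant Δ = (6)² + 4·(9) = 72.
Roots r₁,₂ = (6 ± √72)/2, so r₁ = 3 + 3 \sqrt{2}, r₂ = 3 - 3 \sqrt{2}.
General solution: f(n) = A·r₁^n + B·r₂^n.
From the initial conditions, A + B = -2 and r₁A + r₂B = -1.
Since r₁ - r₂ = √72: A = (-1 - (-2)r₂)/√72 = -1 + \frac{5 \sqrt{2}}{12}, and B = -2 - A = -1 - \frac{5 \sqrt{2}}{12}.
So f(n) = \left(-1 + \frac{5 \sqrt{2}}{12}\right)\left(3 + 3 \sqrt{2}\right)^n + \left(-1 - \frac{5 \sqrt{2}}{12}\right)\left(3 - 3 \sqrt{2}\right)^n.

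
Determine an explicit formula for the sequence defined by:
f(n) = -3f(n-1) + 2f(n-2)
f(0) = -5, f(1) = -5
Characteristic equation: x² + 3x - 2 = 0.
Discriminant Δ = (-3)² + 4·(2) = 17.
Roots r₁,₂ = (-3 ± √17)/2, so r₁ = - \frac{3}{2} + \frac{\sqrt{17}}{2}, r₂ = - \frac{\sqrt{17}}{2} - \frac{3}{2}.
General solution: f(n) = A·r₁^n + B·r₂^n.
From the initial conditions, A + B = -5 and r₁A + r₂B = -5.
Since r₁ - r₂ = √17: A = (-5 - (-5)r₂)/√17 = - \frac{25 \sqrt{17}}{34} - \frac{5}{2}, and B = -5 - A = - \frac{5}{2} + \frac{25 \sqrt{17}}{34}.
So f(n) = \left(- \frac{25 \sqrt{17}}{34} - \frac{5}{2}\right)\left(- \frac{3}{2} + \frac{\sqrt{17}}{2}\right)^n + \left(- \frac{5}{2} + \frac{25 \sqrt{17}}{34}\right)\left(- \frac{\sqrt{17}}{2} - \frac{3}{2}\right)^n.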